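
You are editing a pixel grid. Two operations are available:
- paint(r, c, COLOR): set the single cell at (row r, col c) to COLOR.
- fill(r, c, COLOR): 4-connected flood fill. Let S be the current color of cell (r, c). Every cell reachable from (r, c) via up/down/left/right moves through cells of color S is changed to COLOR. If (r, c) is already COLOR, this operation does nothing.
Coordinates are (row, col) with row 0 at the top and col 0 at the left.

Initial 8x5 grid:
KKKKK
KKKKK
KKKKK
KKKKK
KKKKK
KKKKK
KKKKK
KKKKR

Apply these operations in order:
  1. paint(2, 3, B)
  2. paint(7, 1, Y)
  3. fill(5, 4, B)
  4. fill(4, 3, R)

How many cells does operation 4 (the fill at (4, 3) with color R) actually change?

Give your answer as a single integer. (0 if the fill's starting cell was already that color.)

After op 1 paint(2,3,B):
KKKKK
KKKKK
KKKBK
KKKKK
KKKKK
KKKKK
KKKKK
KKKKR
After op 2 paint(7,1,Y):
KKKKK
KKKKK
KKKBK
KKKKK
KKKKK
KKKKK
KKKKK
KYKKR
After op 3 fill(5,4,B) [37 cells changed]:
BBBBB
BBBBB
BBBBB
BBBBB
BBBBB
BBBBB
BBBBB
BYBBR
After op 4 fill(4,3,R) [38 cells changed]:
RRRRR
RRRRR
RRRRR
RRRRR
RRRRR
RRRRR
RRRRR
RYRRR

Answer: 38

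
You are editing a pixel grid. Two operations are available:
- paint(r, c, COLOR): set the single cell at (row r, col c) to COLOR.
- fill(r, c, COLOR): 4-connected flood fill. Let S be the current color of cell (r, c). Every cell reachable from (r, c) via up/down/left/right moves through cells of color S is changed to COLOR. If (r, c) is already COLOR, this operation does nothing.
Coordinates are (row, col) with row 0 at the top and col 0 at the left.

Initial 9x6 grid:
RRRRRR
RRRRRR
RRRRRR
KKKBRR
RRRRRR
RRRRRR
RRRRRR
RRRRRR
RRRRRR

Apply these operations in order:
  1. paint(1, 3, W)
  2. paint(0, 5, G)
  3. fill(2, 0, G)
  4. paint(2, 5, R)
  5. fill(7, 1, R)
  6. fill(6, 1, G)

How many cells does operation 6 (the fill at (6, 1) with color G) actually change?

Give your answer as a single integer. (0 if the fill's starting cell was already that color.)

Answer: 49

Derivation:
After op 1 paint(1,3,W):
RRRRRR
RRRWRR
RRRRRR
KKKBRR
RRRRRR
RRRRRR
RRRRRR
RRRRRR
RRRRRR
After op 2 paint(0,5,G):
RRRRRG
RRRWRR
RRRRRR
KKKBRR
RRRRRR
RRRRRR
RRRRRR
RRRRRR
RRRRRR
After op 3 fill(2,0,G) [48 cells changed]:
GGGGGG
GGGWGG
GGGGGG
KKKBGG
GGGGGG
GGGGGG
GGGGGG
GGGGGG
GGGGGG
After op 4 paint(2,5,R):
GGGGGG
GGGWGG
GGGGGR
KKKBGG
GGGGGG
GGGGGG
GGGGGG
GGGGGG
GGGGGG
After op 5 fill(7,1,R) [48 cells changed]:
RRRRRR
RRRWRR
RRRRRR
KKKBRR
RRRRRR
RRRRRR
RRRRRR
RRRRRR
RRRRRR
After op 6 fill(6,1,G) [49 cells changed]:
GGGGGG
GGGWGG
GGGGGG
KKKBGG
GGGGGG
GGGGGG
GGGGGG
GGGGGG
GGGGGG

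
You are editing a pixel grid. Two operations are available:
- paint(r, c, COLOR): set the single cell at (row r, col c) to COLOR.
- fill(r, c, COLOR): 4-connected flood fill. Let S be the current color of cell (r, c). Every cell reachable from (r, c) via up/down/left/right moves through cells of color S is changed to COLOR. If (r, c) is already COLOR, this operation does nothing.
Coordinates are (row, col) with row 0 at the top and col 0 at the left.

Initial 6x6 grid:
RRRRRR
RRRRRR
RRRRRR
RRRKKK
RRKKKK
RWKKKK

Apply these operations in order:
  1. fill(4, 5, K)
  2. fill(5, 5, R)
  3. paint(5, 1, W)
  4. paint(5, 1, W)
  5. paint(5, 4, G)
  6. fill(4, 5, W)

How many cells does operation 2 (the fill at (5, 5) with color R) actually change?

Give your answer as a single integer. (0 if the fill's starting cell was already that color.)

After op 1 fill(4,5,K) [0 cells changed]:
RRRRRR
RRRRRR
RRRRRR
RRRKKK
RRKKKK
RWKKKK
After op 2 fill(5,5,R) [11 cells changed]:
RRRRRR
RRRRRR
RRRRRR
RRRRRR
RRRRRR
RWRRRR

Answer: 11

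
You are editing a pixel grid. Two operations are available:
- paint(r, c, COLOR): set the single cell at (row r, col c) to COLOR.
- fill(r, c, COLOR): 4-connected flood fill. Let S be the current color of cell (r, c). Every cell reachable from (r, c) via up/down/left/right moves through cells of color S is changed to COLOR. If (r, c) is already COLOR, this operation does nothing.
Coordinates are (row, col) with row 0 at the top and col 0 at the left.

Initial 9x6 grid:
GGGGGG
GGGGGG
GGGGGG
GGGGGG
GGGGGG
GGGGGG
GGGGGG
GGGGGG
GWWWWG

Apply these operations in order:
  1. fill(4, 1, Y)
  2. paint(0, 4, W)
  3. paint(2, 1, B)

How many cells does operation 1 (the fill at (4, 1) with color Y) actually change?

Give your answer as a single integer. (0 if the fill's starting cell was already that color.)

After op 1 fill(4,1,Y) [50 cells changed]:
YYYYYY
YYYYYY
YYYYYY
YYYYYY
YYYYYY
YYYYYY
YYYYYY
YYYYYY
YWWWWY

Answer: 50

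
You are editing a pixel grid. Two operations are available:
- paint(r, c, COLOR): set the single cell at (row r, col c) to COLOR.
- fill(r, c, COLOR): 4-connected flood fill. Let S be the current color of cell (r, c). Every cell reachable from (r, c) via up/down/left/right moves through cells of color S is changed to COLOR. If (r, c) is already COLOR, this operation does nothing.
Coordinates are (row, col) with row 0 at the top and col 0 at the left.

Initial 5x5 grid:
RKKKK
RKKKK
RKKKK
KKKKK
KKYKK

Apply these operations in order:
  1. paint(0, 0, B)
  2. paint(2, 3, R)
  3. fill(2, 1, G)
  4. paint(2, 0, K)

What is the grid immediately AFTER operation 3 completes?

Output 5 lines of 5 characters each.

After op 1 paint(0,0,B):
BKKKK
RKKKK
RKKKK
KKKKK
KKYKK
After op 2 paint(2,3,R):
BKKKK
RKKKK
RKKRK
KKKKK
KKYKK
After op 3 fill(2,1,G) [20 cells changed]:
BGGGG
RGGGG
RGGRG
GGGGG
GGYGG

Answer: BGGGG
RGGGG
RGGRG
GGGGG
GGYGG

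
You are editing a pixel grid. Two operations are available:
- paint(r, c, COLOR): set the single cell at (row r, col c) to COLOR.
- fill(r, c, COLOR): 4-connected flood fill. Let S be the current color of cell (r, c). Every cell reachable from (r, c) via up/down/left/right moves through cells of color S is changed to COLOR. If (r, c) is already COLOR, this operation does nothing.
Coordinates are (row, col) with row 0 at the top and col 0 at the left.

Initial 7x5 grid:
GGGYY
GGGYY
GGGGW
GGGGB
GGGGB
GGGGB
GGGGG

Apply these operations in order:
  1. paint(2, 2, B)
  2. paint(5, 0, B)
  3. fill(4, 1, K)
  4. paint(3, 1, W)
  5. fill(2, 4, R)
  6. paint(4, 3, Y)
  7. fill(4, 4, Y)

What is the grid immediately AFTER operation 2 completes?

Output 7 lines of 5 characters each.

After op 1 paint(2,2,B):
GGGYY
GGGYY
GGBGW
GGGGB
GGGGB
GGGGB
GGGGG
After op 2 paint(5,0,B):
GGGYY
GGGYY
GGBGW
GGGGB
GGGGB
BGGGB
GGGGG

Answer: GGGYY
GGGYY
GGBGW
GGGGB
GGGGB
BGGGB
GGGGG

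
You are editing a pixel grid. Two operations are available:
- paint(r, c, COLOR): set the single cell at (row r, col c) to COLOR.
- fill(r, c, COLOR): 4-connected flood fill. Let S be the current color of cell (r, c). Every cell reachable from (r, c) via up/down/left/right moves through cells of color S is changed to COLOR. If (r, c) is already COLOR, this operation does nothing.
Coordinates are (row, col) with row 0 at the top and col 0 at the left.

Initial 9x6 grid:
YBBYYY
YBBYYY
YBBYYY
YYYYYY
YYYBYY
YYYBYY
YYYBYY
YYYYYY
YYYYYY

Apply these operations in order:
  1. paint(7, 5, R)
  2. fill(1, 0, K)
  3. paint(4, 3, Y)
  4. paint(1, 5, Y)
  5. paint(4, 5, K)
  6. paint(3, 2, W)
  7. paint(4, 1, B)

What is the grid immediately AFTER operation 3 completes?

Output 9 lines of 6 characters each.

After op 1 paint(7,5,R):
YBBYYY
YBBYYY
YBBYYY
YYYYYY
YYYBYY
YYYBYY
YYYBYY
YYYYYR
YYYYYY
After op 2 fill(1,0,K) [44 cells changed]:
KBBKKK
KBBKKK
KBBKKK
KKKKKK
KKKBKK
KKKBKK
KKKBKK
KKKKKR
KKKKKK
After op 3 paint(4,3,Y):
KBBKKK
KBBKKK
KBBKKK
KKKKKK
KKKYKK
KKKBKK
KKKBKK
KKKKKR
KKKKKK

Answer: KBBKKK
KBBKKK
KBBKKK
KKKKKK
KKKYKK
KKKBKK
KKKBKK
KKKKKR
KKKKKK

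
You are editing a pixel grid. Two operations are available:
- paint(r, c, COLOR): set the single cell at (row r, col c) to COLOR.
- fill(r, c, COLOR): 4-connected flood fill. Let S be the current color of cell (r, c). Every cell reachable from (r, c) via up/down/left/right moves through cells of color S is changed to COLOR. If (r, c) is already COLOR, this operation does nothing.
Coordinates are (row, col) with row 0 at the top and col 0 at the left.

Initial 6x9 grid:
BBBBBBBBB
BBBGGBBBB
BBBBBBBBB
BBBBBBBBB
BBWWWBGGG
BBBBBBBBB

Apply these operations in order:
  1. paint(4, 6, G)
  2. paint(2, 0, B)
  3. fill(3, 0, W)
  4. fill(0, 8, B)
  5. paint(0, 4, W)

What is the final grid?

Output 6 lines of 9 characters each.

After op 1 paint(4,6,G):
BBBBBBBBB
BBBGGBBBB
BBBBBBBBB
BBBBBBBBB
BBWWWBGGG
BBBBBBBBB
After op 2 paint(2,0,B):
BBBBBBBBB
BBBGGBBBB
BBBBBBBBB
BBBBBBBBB
BBWWWBGGG
BBBBBBBBB
After op 3 fill(3,0,W) [46 cells changed]:
WWWWWWWWW
WWWGGWWWW
WWWWWWWWW
WWWWWWWWW
WWWWWWGGG
WWWWWWWWW
After op 4 fill(0,8,B) [49 cells changed]:
BBBBBBBBB
BBBGGBBBB
BBBBBBBBB
BBBBBBBBB
BBBBBBGGG
BBBBBBBBB
After op 5 paint(0,4,W):
BBBBWBBBB
BBBGGBBBB
BBBBBBBBB
BBBBBBBBB
BBBBBBGGG
BBBBBBBBB

Answer: BBBBWBBBB
BBBGGBBBB
BBBBBBBBB
BBBBBBBBB
BBBBBBGGG
BBBBBBBBB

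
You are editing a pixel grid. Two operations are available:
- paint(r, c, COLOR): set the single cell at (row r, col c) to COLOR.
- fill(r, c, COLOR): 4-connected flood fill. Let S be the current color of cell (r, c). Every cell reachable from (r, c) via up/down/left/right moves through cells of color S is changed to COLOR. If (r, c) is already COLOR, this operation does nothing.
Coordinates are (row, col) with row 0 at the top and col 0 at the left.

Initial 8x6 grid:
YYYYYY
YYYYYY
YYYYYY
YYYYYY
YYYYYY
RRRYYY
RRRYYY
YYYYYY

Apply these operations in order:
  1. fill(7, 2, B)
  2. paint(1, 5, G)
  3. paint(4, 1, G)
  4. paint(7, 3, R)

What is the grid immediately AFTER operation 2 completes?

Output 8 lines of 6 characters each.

After op 1 fill(7,2,B) [42 cells changed]:
BBBBBB
BBBBBB
BBBBBB
BBBBBB
BBBBBB
RRRBBB
RRRBBB
BBBBBB
After op 2 paint(1,5,G):
BBBBBB
BBBBBG
BBBBBB
BBBBBB
BBBBBB
RRRBBB
RRRBBB
BBBBBB

Answer: BBBBBB
BBBBBG
BBBBBB
BBBBBB
BBBBBB
RRRBBB
RRRBBB
BBBBBB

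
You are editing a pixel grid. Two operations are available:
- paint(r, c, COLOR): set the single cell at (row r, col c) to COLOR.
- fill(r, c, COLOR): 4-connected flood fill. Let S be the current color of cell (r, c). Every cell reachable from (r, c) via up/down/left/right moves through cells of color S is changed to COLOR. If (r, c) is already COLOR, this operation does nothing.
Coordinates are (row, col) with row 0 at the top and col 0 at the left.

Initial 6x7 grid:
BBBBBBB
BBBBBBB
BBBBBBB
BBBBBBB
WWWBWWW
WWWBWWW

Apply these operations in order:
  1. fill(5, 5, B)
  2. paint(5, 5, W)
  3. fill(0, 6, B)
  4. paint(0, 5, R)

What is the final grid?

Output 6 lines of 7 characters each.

Answer: BBBBBRB
BBBBBBB
BBBBBBB
BBBBBBB
WWWBBBB
WWWBBWB

Derivation:
After op 1 fill(5,5,B) [6 cells changed]:
BBBBBBB
BBBBBBB
BBBBBBB
BBBBBBB
WWWBBBB
WWWBBBB
After op 2 paint(5,5,W):
BBBBBBB
BBBBBBB
BBBBBBB
BBBBBBB
WWWBBBB
WWWBBWB
After op 3 fill(0,6,B) [0 cells changed]:
BBBBBBB
BBBBBBB
BBBBBBB
BBBBBBB
WWWBBBB
WWWBBWB
After op 4 paint(0,5,R):
BBBBBRB
BBBBBBB
BBBBBBB
BBBBBBB
WWWBBBB
WWWBBWB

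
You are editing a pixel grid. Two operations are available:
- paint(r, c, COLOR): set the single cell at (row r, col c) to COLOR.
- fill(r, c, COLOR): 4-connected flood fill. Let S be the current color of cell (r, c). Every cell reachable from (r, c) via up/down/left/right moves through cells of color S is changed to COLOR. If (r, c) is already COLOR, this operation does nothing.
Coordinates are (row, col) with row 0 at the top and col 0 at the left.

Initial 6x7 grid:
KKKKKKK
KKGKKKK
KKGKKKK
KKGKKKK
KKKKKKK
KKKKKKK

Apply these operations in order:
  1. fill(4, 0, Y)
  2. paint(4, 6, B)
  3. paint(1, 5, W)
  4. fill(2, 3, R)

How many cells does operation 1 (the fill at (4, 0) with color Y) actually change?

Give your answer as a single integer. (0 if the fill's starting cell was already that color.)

After op 1 fill(4,0,Y) [39 cells changed]:
YYYYYYY
YYGYYYY
YYGYYYY
YYGYYYY
YYYYYYY
YYYYYYY

Answer: 39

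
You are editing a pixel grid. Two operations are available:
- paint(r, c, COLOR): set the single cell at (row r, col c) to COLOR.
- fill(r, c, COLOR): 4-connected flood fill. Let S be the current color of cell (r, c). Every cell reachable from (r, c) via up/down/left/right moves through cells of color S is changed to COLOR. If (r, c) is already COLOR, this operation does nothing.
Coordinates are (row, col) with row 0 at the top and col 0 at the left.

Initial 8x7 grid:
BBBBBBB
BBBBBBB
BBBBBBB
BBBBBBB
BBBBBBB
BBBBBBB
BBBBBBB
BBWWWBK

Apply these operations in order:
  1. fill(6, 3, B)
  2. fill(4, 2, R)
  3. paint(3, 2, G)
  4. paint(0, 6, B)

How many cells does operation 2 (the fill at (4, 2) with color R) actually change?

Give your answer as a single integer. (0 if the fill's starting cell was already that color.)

After op 1 fill(6,3,B) [0 cells changed]:
BBBBBBB
BBBBBBB
BBBBBBB
BBBBBBB
BBBBBBB
BBBBBBB
BBBBBBB
BBWWWBK
After op 2 fill(4,2,R) [52 cells changed]:
RRRRRRR
RRRRRRR
RRRRRRR
RRRRRRR
RRRRRRR
RRRRRRR
RRRRRRR
RRWWWRK

Answer: 52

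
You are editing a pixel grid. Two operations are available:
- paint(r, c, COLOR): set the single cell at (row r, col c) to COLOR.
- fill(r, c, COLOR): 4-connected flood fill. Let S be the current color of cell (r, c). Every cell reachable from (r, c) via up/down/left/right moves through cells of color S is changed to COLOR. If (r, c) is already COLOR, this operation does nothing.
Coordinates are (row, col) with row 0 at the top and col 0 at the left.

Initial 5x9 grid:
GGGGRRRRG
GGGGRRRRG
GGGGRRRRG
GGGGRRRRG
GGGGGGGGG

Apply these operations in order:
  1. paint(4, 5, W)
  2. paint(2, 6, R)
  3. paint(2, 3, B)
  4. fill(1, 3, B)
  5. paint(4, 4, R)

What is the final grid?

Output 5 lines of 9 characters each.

Answer: BBBBRRRRG
BBBBRRRRG
BBBBRRRRG
BBBBRRRRG
BBBBRWGGG

Derivation:
After op 1 paint(4,5,W):
GGGGRRRRG
GGGGRRRRG
GGGGRRRRG
GGGGRRRRG
GGGGGWGGG
After op 2 paint(2,6,R):
GGGGRRRRG
GGGGRRRRG
GGGGRRRRG
GGGGRRRRG
GGGGGWGGG
After op 3 paint(2,3,B):
GGGGRRRRG
GGGGRRRRG
GGGBRRRRG
GGGGRRRRG
GGGGGWGGG
After op 4 fill(1,3,B) [20 cells changed]:
BBBBRRRRG
BBBBRRRRG
BBBBRRRRG
BBBBRRRRG
BBBBBWGGG
After op 5 paint(4,4,R):
BBBBRRRRG
BBBBRRRRG
BBBBRRRRG
BBBBRRRRG
BBBBRWGGG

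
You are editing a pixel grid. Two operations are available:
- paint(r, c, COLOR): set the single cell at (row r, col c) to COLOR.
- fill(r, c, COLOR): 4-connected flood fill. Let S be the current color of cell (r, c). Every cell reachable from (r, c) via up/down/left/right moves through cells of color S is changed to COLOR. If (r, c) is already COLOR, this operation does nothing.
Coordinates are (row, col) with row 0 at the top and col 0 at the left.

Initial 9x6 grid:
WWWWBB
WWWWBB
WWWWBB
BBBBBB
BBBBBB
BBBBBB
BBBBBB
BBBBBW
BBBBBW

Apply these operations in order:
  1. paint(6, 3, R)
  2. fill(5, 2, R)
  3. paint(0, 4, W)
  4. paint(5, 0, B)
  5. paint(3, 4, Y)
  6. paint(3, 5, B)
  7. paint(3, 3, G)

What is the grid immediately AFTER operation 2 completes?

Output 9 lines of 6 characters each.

After op 1 paint(6,3,R):
WWWWBB
WWWWBB
WWWWBB
BBBBBB
BBBBBB
BBBBBB
BBBRBB
BBBBBW
BBBBBW
After op 2 fill(5,2,R) [39 cells changed]:
WWWWRR
WWWWRR
WWWWRR
RRRRRR
RRRRRR
RRRRRR
RRRRRR
RRRRRW
RRRRRW

Answer: WWWWRR
WWWWRR
WWWWRR
RRRRRR
RRRRRR
RRRRRR
RRRRRR
RRRRRW
RRRRRW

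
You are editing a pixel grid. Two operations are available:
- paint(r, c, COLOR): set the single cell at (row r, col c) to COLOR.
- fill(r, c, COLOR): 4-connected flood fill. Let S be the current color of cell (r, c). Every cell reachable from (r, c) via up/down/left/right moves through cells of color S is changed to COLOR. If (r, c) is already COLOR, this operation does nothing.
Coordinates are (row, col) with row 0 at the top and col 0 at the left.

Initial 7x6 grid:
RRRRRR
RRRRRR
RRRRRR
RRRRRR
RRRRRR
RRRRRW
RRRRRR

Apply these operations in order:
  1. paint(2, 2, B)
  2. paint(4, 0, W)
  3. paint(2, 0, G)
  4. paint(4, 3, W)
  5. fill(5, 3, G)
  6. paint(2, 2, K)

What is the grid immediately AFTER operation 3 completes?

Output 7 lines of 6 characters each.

After op 1 paint(2,2,B):
RRRRRR
RRRRRR
RRBRRR
RRRRRR
RRRRRR
RRRRRW
RRRRRR
After op 2 paint(4,0,W):
RRRRRR
RRRRRR
RRBRRR
RRRRRR
WRRRRR
RRRRRW
RRRRRR
After op 3 paint(2,0,G):
RRRRRR
RRRRRR
GRBRRR
RRRRRR
WRRRRR
RRRRRW
RRRRRR

Answer: RRRRRR
RRRRRR
GRBRRR
RRRRRR
WRRRRR
RRRRRW
RRRRRR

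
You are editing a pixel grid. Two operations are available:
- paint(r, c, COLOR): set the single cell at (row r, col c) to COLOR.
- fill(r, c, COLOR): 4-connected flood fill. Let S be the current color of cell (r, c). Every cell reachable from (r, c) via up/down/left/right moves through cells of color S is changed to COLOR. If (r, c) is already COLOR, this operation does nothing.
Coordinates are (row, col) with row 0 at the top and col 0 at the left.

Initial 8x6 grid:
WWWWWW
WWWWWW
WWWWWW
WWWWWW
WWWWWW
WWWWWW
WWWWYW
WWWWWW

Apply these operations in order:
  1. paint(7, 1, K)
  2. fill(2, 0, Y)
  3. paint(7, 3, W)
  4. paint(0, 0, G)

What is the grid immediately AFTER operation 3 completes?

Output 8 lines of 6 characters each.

Answer: YYYYYY
YYYYYY
YYYYYY
YYYYYY
YYYYYY
YYYYYY
YYYYYY
YKYWYY

Derivation:
After op 1 paint(7,1,K):
WWWWWW
WWWWWW
WWWWWW
WWWWWW
WWWWWW
WWWWWW
WWWWYW
WKWWWW
After op 2 fill(2,0,Y) [46 cells changed]:
YYYYYY
YYYYYY
YYYYYY
YYYYYY
YYYYYY
YYYYYY
YYYYYY
YKYYYY
After op 3 paint(7,3,W):
YYYYYY
YYYYYY
YYYYYY
YYYYYY
YYYYYY
YYYYYY
YYYYYY
YKYWYY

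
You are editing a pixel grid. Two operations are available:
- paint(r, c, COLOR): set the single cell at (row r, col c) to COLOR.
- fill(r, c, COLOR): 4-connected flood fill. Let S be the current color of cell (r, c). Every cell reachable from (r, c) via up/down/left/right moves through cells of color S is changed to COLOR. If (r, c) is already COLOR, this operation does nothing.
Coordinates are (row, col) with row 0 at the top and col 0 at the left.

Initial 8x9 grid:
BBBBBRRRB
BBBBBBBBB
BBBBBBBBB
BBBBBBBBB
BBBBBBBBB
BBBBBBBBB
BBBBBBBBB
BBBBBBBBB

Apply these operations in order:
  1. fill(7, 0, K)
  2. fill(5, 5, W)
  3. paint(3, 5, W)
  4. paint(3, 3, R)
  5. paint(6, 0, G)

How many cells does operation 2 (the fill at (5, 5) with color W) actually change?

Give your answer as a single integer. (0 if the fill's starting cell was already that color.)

After op 1 fill(7,0,K) [69 cells changed]:
KKKKKRRRK
KKKKKKKKK
KKKKKKKKK
KKKKKKKKK
KKKKKKKKK
KKKKKKKKK
KKKKKKKKK
KKKKKKKKK
After op 2 fill(5,5,W) [69 cells changed]:
WWWWWRRRW
WWWWWWWWW
WWWWWWWWW
WWWWWWWWW
WWWWWWWWW
WWWWWWWWW
WWWWWWWWW
WWWWWWWWW

Answer: 69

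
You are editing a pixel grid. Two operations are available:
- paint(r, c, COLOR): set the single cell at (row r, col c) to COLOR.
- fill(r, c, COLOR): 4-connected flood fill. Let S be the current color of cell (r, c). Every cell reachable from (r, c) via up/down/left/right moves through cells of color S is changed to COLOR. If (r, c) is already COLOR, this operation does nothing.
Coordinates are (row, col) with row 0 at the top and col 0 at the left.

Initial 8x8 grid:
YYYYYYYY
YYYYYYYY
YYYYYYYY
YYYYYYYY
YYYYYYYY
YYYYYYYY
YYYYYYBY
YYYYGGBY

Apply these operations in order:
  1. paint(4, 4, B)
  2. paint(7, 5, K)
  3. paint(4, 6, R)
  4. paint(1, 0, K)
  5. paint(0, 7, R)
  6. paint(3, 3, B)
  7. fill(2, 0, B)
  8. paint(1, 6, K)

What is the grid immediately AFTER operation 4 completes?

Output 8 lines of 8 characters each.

After op 1 paint(4,4,B):
YYYYYYYY
YYYYYYYY
YYYYYYYY
YYYYYYYY
YYYYBYYY
YYYYYYYY
YYYYYYBY
YYYYGGBY
After op 2 paint(7,5,K):
YYYYYYYY
YYYYYYYY
YYYYYYYY
YYYYYYYY
YYYYBYYY
YYYYYYYY
YYYYYYBY
YYYYGKBY
After op 3 paint(4,6,R):
YYYYYYYY
YYYYYYYY
YYYYYYYY
YYYYYYYY
YYYYBYRY
YYYYYYYY
YYYYYYBY
YYYYGKBY
After op 4 paint(1,0,K):
YYYYYYYY
KYYYYYYY
YYYYYYYY
YYYYYYYY
YYYYBYRY
YYYYYYYY
YYYYYYBY
YYYYGKBY

Answer: YYYYYYYY
KYYYYYYY
YYYYYYYY
YYYYYYYY
YYYYBYRY
YYYYYYYY
YYYYYYBY
YYYYGKBY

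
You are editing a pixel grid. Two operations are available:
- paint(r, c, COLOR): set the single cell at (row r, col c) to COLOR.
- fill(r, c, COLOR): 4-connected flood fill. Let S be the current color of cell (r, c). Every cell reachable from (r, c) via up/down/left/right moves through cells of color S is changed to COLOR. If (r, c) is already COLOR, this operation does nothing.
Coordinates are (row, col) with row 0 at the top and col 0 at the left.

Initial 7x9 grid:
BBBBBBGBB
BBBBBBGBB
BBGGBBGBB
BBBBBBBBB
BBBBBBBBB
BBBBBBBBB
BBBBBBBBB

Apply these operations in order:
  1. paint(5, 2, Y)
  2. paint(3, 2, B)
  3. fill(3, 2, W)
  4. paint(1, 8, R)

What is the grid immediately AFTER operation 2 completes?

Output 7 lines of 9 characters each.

After op 1 paint(5,2,Y):
BBBBBBGBB
BBBBBBGBB
BBGGBBGBB
BBBBBBBBB
BBBBBBBBB
BBYBBBBBB
BBBBBBBBB
After op 2 paint(3,2,B):
BBBBBBGBB
BBBBBBGBB
BBGGBBGBB
BBBBBBBBB
BBBBBBBBB
BBYBBBBBB
BBBBBBBBB

Answer: BBBBBBGBB
BBBBBBGBB
BBGGBBGBB
BBBBBBBBB
BBBBBBBBB
BBYBBBBBB
BBBBBBBBB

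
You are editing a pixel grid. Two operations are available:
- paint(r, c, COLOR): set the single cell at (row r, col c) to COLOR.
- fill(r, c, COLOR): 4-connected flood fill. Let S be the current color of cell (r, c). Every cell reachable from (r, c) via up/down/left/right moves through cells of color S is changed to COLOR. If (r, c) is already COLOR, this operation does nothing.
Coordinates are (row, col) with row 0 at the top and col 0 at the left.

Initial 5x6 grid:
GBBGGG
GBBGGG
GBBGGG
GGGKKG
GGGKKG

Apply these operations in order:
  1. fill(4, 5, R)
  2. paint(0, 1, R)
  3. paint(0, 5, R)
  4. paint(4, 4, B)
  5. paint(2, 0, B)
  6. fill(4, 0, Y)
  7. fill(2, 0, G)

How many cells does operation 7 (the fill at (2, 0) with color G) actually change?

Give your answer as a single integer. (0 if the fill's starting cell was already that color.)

Answer: 6

Derivation:
After op 1 fill(4,5,R) [11 cells changed]:
GBBRRR
GBBRRR
GBBRRR
GGGKKR
GGGKKR
After op 2 paint(0,1,R):
GRBRRR
GBBRRR
GBBRRR
GGGKKR
GGGKKR
After op 3 paint(0,5,R):
GRBRRR
GBBRRR
GBBRRR
GGGKKR
GGGKKR
After op 4 paint(4,4,B):
GRBRRR
GBBRRR
GBBRRR
GGGKKR
GGGKBR
After op 5 paint(2,0,B):
GRBRRR
GBBRRR
BBBRRR
GGGKKR
GGGKBR
After op 6 fill(4,0,Y) [6 cells changed]:
GRBRRR
GBBRRR
BBBRRR
YYYKKR
YYYKBR
After op 7 fill(2,0,G) [6 cells changed]:
GRGRRR
GGGRRR
GGGRRR
YYYKKR
YYYKBR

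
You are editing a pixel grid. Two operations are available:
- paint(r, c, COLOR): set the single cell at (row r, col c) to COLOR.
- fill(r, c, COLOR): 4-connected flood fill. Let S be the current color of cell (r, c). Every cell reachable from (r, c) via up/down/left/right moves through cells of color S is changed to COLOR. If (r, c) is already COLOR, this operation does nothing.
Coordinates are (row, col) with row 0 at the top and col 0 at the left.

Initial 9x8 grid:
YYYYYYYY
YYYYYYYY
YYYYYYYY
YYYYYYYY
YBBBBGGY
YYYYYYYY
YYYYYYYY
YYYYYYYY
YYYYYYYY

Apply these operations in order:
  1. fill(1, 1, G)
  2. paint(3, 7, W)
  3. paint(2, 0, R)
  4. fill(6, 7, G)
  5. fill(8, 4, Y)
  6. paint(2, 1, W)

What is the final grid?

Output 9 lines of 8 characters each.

After op 1 fill(1,1,G) [66 cells changed]:
GGGGGGGG
GGGGGGGG
GGGGGGGG
GGGGGGGG
GBBBBGGG
GGGGGGGG
GGGGGGGG
GGGGGGGG
GGGGGGGG
After op 2 paint(3,7,W):
GGGGGGGG
GGGGGGGG
GGGGGGGG
GGGGGGGW
GBBBBGGG
GGGGGGGG
GGGGGGGG
GGGGGGGG
GGGGGGGG
After op 3 paint(2,0,R):
GGGGGGGG
GGGGGGGG
RGGGGGGG
GGGGGGGW
GBBBBGGG
GGGGGGGG
GGGGGGGG
GGGGGGGG
GGGGGGGG
After op 4 fill(6,7,G) [0 cells changed]:
GGGGGGGG
GGGGGGGG
RGGGGGGG
GGGGGGGW
GBBBBGGG
GGGGGGGG
GGGGGGGG
GGGGGGGG
GGGGGGGG
After op 5 fill(8,4,Y) [66 cells changed]:
YYYYYYYY
YYYYYYYY
RYYYYYYY
YYYYYYYW
YBBBBYYY
YYYYYYYY
YYYYYYYY
YYYYYYYY
YYYYYYYY
After op 6 paint(2,1,W):
YYYYYYYY
YYYYYYYY
RWYYYYYY
YYYYYYYW
YBBBBYYY
YYYYYYYY
YYYYYYYY
YYYYYYYY
YYYYYYYY

Answer: YYYYYYYY
YYYYYYYY
RWYYYYYY
YYYYYYYW
YBBBBYYY
YYYYYYYY
YYYYYYYY
YYYYYYYY
YYYYYYYY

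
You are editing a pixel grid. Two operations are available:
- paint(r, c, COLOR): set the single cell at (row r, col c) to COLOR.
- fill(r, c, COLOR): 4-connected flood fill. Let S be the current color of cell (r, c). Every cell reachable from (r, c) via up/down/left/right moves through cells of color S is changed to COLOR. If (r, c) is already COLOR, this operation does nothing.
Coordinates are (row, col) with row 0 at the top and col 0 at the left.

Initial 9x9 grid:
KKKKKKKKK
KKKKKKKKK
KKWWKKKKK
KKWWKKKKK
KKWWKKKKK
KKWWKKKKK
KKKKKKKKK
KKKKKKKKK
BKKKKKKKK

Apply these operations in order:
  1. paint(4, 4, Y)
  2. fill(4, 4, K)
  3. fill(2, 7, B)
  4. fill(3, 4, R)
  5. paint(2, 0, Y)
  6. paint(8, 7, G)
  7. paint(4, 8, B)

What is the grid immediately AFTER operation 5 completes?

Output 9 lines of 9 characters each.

After op 1 paint(4,4,Y):
KKKKKKKKK
KKKKKKKKK
KKWWKKKKK
KKWWKKKKK
KKWWYKKKK
KKWWKKKKK
KKKKKKKKK
KKKKKKKKK
BKKKKKKKK
After op 2 fill(4,4,K) [1 cells changed]:
KKKKKKKKK
KKKKKKKKK
KKWWKKKKK
KKWWKKKKK
KKWWKKKKK
KKWWKKKKK
KKKKKKKKK
KKKKKKKKK
BKKKKKKKK
After op 3 fill(2,7,B) [72 cells changed]:
BBBBBBBBB
BBBBBBBBB
BBWWBBBBB
BBWWBBBBB
BBWWBBBBB
BBWWBBBBB
BBBBBBBBB
BBBBBBBBB
BBBBBBBBB
After op 4 fill(3,4,R) [73 cells changed]:
RRRRRRRRR
RRRRRRRRR
RRWWRRRRR
RRWWRRRRR
RRWWRRRRR
RRWWRRRRR
RRRRRRRRR
RRRRRRRRR
RRRRRRRRR
After op 5 paint(2,0,Y):
RRRRRRRRR
RRRRRRRRR
YRWWRRRRR
RRWWRRRRR
RRWWRRRRR
RRWWRRRRR
RRRRRRRRR
RRRRRRRRR
RRRRRRRRR

Answer: RRRRRRRRR
RRRRRRRRR
YRWWRRRRR
RRWWRRRRR
RRWWRRRRR
RRWWRRRRR
RRRRRRRRR
RRRRRRRRR
RRRRRRRRR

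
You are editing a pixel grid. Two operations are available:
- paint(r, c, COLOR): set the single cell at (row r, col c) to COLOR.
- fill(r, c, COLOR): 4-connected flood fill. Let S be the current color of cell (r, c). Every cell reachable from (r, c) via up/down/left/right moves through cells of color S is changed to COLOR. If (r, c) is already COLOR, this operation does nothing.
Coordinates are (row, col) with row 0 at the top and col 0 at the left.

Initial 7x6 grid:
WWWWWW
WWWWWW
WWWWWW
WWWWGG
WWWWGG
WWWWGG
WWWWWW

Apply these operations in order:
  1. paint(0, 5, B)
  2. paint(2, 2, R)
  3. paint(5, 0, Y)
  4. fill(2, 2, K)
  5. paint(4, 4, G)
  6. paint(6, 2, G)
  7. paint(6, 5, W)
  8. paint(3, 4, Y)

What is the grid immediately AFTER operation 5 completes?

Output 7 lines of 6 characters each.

After op 1 paint(0,5,B):
WWWWWB
WWWWWW
WWWWWW
WWWWGG
WWWWGG
WWWWGG
WWWWWW
After op 2 paint(2,2,R):
WWWWWB
WWWWWW
WWRWWW
WWWWGG
WWWWGG
WWWWGG
WWWWWW
After op 3 paint(5,0,Y):
WWWWWB
WWWWWW
WWRWWW
WWWWGG
WWWWGG
YWWWGG
WWWWWW
After op 4 fill(2,2,K) [1 cells changed]:
WWWWWB
WWWWWW
WWKWWW
WWWWGG
WWWWGG
YWWWGG
WWWWWW
After op 5 paint(4,4,G):
WWWWWB
WWWWWW
WWKWWW
WWWWGG
WWWWGG
YWWWGG
WWWWWW

Answer: WWWWWB
WWWWWW
WWKWWW
WWWWGG
WWWWGG
YWWWGG
WWWWWW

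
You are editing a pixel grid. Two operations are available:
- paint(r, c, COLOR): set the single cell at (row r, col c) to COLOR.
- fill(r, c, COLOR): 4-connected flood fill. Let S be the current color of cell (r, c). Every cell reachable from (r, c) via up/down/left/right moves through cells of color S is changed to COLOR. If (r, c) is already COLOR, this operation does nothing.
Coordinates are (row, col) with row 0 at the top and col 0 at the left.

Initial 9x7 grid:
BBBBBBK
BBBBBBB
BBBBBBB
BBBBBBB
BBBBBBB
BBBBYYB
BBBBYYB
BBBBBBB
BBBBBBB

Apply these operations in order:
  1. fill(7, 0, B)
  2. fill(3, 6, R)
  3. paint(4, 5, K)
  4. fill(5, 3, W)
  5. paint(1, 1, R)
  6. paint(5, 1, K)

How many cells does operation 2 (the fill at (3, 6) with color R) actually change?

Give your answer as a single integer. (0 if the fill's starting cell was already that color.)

Answer: 58

Derivation:
After op 1 fill(7,0,B) [0 cells changed]:
BBBBBBK
BBBBBBB
BBBBBBB
BBBBBBB
BBBBBBB
BBBBYYB
BBBBYYB
BBBBBBB
BBBBBBB
After op 2 fill(3,6,R) [58 cells changed]:
RRRRRRK
RRRRRRR
RRRRRRR
RRRRRRR
RRRRRRR
RRRRYYR
RRRRYYR
RRRRRRR
RRRRRRR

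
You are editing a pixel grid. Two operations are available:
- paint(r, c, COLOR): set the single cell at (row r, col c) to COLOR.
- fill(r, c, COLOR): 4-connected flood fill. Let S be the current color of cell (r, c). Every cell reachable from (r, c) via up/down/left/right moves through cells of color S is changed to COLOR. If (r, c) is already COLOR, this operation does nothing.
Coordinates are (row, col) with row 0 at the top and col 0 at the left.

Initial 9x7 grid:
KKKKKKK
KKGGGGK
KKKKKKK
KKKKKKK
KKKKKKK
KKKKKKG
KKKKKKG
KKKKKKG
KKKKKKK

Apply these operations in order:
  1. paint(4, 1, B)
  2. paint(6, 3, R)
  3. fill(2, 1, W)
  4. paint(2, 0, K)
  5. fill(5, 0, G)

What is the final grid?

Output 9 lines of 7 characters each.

Answer: GGGGGGG
GGGGGGG
KGGGGGG
GGGGGGG
GBGGGGG
GGGGGGG
GGGRGGG
GGGGGGG
GGGGGGG

Derivation:
After op 1 paint(4,1,B):
KKKKKKK
KKGGGGK
KKKKKKK
KKKKKKK
KBKKKKK
KKKKKKG
KKKKKKG
KKKKKKG
KKKKKKK
After op 2 paint(6,3,R):
KKKKKKK
KKGGGGK
KKKKKKK
KKKKKKK
KBKKKKK
KKKKKKG
KKKRKKG
KKKKKKG
KKKKKKK
After op 3 fill(2,1,W) [54 cells changed]:
WWWWWWW
WWGGGGW
WWWWWWW
WWWWWWW
WBWWWWW
WWWWWWG
WWWRWWG
WWWWWWG
WWWWWWW
After op 4 paint(2,0,K):
WWWWWWW
WWGGGGW
KWWWWWW
WWWWWWW
WBWWWWW
WWWWWWG
WWWRWWG
WWWWWWG
WWWWWWW
After op 5 fill(5,0,G) [53 cells changed]:
GGGGGGG
GGGGGGG
KGGGGGG
GGGGGGG
GBGGGGG
GGGGGGG
GGGRGGG
GGGGGGG
GGGGGGG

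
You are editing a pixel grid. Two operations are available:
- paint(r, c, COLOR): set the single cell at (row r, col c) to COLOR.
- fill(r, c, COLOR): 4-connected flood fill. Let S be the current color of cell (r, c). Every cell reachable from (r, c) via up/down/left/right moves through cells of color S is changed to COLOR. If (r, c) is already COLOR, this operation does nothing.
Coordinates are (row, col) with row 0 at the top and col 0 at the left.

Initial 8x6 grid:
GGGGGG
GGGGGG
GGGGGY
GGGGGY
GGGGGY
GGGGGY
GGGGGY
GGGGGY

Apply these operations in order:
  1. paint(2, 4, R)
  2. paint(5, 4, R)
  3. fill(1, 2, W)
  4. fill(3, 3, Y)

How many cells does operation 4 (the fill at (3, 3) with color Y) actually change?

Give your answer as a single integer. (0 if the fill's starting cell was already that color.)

Answer: 40

Derivation:
After op 1 paint(2,4,R):
GGGGGG
GGGGGG
GGGGRY
GGGGGY
GGGGGY
GGGGGY
GGGGGY
GGGGGY
After op 2 paint(5,4,R):
GGGGGG
GGGGGG
GGGGRY
GGGGGY
GGGGGY
GGGGRY
GGGGGY
GGGGGY
After op 3 fill(1,2,W) [40 cells changed]:
WWWWWW
WWWWWW
WWWWRY
WWWWWY
WWWWWY
WWWWRY
WWWWWY
WWWWWY
After op 4 fill(3,3,Y) [40 cells changed]:
YYYYYY
YYYYYY
YYYYRY
YYYYYY
YYYYYY
YYYYRY
YYYYYY
YYYYYY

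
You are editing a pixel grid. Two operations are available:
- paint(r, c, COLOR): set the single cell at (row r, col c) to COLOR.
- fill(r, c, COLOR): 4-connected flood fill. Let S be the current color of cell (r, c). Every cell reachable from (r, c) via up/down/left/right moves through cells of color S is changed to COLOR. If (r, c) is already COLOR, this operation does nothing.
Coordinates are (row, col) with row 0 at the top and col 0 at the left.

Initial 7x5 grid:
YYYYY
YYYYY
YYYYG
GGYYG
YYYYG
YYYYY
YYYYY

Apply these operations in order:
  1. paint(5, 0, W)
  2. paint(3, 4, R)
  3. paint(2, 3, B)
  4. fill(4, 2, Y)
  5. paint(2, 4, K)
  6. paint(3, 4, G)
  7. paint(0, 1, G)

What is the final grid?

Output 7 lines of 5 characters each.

After op 1 paint(5,0,W):
YYYYY
YYYYY
YYYYG
GGYYG
YYYYG
WYYYY
YYYYY
After op 2 paint(3,4,R):
YYYYY
YYYYY
YYYYG
GGYYR
YYYYG
WYYYY
YYYYY
After op 3 paint(2,3,B):
YYYYY
YYYYY
YYYBG
GGYYR
YYYYG
WYYYY
YYYYY
After op 4 fill(4,2,Y) [0 cells changed]:
YYYYY
YYYYY
YYYBG
GGYYR
YYYYG
WYYYY
YYYYY
After op 5 paint(2,4,K):
YYYYY
YYYYY
YYYBK
GGYYR
YYYYG
WYYYY
YYYYY
After op 6 paint(3,4,G):
YYYYY
YYYYY
YYYBK
GGYYG
YYYYG
WYYYY
YYYYY
After op 7 paint(0,1,G):
YGYYY
YYYYY
YYYBK
GGYYG
YYYYG
WYYYY
YYYYY

Answer: YGYYY
YYYYY
YYYBK
GGYYG
YYYYG
WYYYY
YYYYY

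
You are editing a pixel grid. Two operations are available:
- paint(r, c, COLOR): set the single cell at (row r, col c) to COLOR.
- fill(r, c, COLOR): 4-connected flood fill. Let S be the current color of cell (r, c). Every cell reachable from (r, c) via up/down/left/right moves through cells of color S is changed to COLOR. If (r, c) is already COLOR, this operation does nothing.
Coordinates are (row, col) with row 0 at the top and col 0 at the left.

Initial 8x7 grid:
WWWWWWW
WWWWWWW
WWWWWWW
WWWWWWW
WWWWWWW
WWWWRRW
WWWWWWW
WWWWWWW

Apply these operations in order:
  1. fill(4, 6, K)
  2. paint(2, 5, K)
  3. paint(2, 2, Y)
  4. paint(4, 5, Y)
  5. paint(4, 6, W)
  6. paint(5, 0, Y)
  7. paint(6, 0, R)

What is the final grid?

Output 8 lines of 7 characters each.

Answer: KKKKKKK
KKKKKKK
KKYKKKK
KKKKKKK
KKKKKYW
YKKKRRK
RKKKKKK
KKKKKKK

Derivation:
After op 1 fill(4,6,K) [54 cells changed]:
KKKKKKK
KKKKKKK
KKKKKKK
KKKKKKK
KKKKKKK
KKKKRRK
KKKKKKK
KKKKKKK
After op 2 paint(2,5,K):
KKKKKKK
KKKKKKK
KKKKKKK
KKKKKKK
KKKKKKK
KKKKRRK
KKKKKKK
KKKKKKK
After op 3 paint(2,2,Y):
KKKKKKK
KKKKKKK
KKYKKKK
KKKKKKK
KKKKKKK
KKKKRRK
KKKKKKK
KKKKKKK
After op 4 paint(4,5,Y):
KKKKKKK
KKKKKKK
KKYKKKK
KKKKKKK
KKKKKYK
KKKKRRK
KKKKKKK
KKKKKKK
After op 5 paint(4,6,W):
KKKKKKK
KKKKKKK
KKYKKKK
KKKKKKK
KKKKKYW
KKKKRRK
KKKKKKK
KKKKKKK
After op 6 paint(5,0,Y):
KKKKKKK
KKKKKKK
KKYKKKK
KKKKKKK
KKKKKYW
YKKKRRK
KKKKKKK
KKKKKKK
After op 7 paint(6,0,R):
KKKKKKK
KKKKKKK
KKYKKKK
KKKKKKK
KKKKKYW
YKKKRRK
RKKKKKK
KKKKKKK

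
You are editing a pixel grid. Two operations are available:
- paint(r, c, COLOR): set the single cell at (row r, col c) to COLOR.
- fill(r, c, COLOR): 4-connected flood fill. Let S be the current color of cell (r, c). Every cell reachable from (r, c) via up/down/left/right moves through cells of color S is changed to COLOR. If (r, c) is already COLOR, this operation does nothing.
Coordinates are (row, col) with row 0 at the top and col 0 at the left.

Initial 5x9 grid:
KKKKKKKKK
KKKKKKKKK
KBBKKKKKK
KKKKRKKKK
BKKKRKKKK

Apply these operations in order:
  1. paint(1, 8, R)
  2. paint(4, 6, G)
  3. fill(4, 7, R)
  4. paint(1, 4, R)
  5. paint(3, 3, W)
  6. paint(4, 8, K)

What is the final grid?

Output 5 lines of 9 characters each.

Answer: RRRRRRRRR
RRRRRRRRR
RBBRRRRRR
RRRWRRRRR
BRRRRRGRK

Derivation:
After op 1 paint(1,8,R):
KKKKKKKKK
KKKKKKKKR
KBBKKKKKK
KKKKRKKKK
BKKKRKKKK
After op 2 paint(4,6,G):
KKKKKKKKK
KKKKKKKKR
KBBKKKKKK
KKKKRKKKK
BKKKRKGKK
After op 3 fill(4,7,R) [38 cells changed]:
RRRRRRRRR
RRRRRRRRR
RBBRRRRRR
RRRRRRRRR
BRRRRRGRR
After op 4 paint(1,4,R):
RRRRRRRRR
RRRRRRRRR
RBBRRRRRR
RRRRRRRRR
BRRRRRGRR
After op 5 paint(3,3,W):
RRRRRRRRR
RRRRRRRRR
RBBRRRRRR
RRRWRRRRR
BRRRRRGRR
After op 6 paint(4,8,K):
RRRRRRRRR
RRRRRRRRR
RBBRRRRRR
RRRWRRRRR
BRRRRRGRK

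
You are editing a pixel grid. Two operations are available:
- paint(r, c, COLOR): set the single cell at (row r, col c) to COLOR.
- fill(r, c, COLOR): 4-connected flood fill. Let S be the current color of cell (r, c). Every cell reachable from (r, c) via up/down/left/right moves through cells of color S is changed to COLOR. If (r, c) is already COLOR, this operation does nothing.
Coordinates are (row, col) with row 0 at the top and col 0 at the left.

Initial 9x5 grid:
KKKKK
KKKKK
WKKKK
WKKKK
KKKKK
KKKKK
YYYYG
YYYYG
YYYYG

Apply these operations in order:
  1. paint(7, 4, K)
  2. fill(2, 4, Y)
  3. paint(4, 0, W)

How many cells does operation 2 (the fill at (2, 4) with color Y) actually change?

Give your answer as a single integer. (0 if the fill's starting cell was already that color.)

After op 1 paint(7,4,K):
KKKKK
KKKKK
WKKKK
WKKKK
KKKKK
KKKKK
YYYYG
YYYYK
YYYYG
After op 2 fill(2,4,Y) [28 cells changed]:
YYYYY
YYYYY
WYYYY
WYYYY
YYYYY
YYYYY
YYYYG
YYYYK
YYYYG

Answer: 28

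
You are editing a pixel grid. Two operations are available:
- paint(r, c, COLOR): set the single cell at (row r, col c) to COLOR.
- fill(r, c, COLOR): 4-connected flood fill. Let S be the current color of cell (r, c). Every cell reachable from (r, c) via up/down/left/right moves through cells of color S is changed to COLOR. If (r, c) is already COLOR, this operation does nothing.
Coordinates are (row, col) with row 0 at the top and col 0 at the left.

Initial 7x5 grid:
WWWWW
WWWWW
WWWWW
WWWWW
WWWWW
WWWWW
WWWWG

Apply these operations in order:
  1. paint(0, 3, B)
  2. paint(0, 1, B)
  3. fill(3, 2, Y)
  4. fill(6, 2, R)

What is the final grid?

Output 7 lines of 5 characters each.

Answer: RBRBR
RRRRR
RRRRR
RRRRR
RRRRR
RRRRR
RRRRG

Derivation:
After op 1 paint(0,3,B):
WWWBW
WWWWW
WWWWW
WWWWW
WWWWW
WWWWW
WWWWG
After op 2 paint(0,1,B):
WBWBW
WWWWW
WWWWW
WWWWW
WWWWW
WWWWW
WWWWG
After op 3 fill(3,2,Y) [32 cells changed]:
YBYBY
YYYYY
YYYYY
YYYYY
YYYYY
YYYYY
YYYYG
After op 4 fill(6,2,R) [32 cells changed]:
RBRBR
RRRRR
RRRRR
RRRRR
RRRRR
RRRRR
RRRRG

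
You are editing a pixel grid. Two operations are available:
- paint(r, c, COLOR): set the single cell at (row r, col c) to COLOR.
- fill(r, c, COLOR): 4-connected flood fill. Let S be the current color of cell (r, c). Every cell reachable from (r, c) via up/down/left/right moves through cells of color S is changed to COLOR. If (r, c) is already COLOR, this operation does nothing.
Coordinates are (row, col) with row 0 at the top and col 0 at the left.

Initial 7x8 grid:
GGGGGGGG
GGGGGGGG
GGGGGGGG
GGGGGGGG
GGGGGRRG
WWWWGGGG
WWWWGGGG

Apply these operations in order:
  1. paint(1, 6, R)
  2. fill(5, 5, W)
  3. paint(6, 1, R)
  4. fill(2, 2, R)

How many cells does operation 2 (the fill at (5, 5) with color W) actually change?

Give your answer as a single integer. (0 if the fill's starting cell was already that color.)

After op 1 paint(1,6,R):
GGGGGGGG
GGGGGGRG
GGGGGGGG
GGGGGGGG
GGGGGRRG
WWWWGGGG
WWWWGGGG
After op 2 fill(5,5,W) [45 cells changed]:
WWWWWWWW
WWWWWWRW
WWWWWWWW
WWWWWWWW
WWWWWRRW
WWWWWWWW
WWWWWWWW

Answer: 45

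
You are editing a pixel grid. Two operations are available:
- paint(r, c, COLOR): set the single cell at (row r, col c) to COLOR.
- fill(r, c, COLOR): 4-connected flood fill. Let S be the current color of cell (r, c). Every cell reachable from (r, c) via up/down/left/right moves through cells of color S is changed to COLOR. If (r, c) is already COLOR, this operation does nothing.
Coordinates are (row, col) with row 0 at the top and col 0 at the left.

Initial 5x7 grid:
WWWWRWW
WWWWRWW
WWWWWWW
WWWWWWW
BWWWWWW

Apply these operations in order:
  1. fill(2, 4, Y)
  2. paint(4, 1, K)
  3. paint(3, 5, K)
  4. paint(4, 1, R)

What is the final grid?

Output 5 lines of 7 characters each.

After op 1 fill(2,4,Y) [32 cells changed]:
YYYYRYY
YYYYRYY
YYYYYYY
YYYYYYY
BYYYYYY
After op 2 paint(4,1,K):
YYYYRYY
YYYYRYY
YYYYYYY
YYYYYYY
BKYYYYY
After op 3 paint(3,5,K):
YYYYRYY
YYYYRYY
YYYYYYY
YYYYYKY
BKYYYYY
After op 4 paint(4,1,R):
YYYYRYY
YYYYRYY
YYYYYYY
YYYYYKY
BRYYYYY

Answer: YYYYRYY
YYYYRYY
YYYYYYY
YYYYYKY
BRYYYYY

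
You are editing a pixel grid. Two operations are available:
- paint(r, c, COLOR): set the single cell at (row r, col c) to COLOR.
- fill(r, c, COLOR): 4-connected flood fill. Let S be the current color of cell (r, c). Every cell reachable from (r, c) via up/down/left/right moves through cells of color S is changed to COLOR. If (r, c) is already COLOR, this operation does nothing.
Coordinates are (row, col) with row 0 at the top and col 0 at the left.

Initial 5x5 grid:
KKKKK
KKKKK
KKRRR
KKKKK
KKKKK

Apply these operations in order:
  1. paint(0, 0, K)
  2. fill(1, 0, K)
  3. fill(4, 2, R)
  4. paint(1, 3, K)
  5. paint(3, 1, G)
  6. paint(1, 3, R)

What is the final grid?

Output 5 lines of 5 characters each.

After op 1 paint(0,0,K):
KKKKK
KKKKK
KKRRR
KKKKK
KKKKK
After op 2 fill(1,0,K) [0 cells changed]:
KKKKK
KKKKK
KKRRR
KKKKK
KKKKK
After op 3 fill(4,2,R) [22 cells changed]:
RRRRR
RRRRR
RRRRR
RRRRR
RRRRR
After op 4 paint(1,3,K):
RRRRR
RRRKR
RRRRR
RRRRR
RRRRR
After op 5 paint(3,1,G):
RRRRR
RRRKR
RRRRR
RGRRR
RRRRR
After op 6 paint(1,3,R):
RRRRR
RRRRR
RRRRR
RGRRR
RRRRR

Answer: RRRRR
RRRRR
RRRRR
RGRRR
RRRRR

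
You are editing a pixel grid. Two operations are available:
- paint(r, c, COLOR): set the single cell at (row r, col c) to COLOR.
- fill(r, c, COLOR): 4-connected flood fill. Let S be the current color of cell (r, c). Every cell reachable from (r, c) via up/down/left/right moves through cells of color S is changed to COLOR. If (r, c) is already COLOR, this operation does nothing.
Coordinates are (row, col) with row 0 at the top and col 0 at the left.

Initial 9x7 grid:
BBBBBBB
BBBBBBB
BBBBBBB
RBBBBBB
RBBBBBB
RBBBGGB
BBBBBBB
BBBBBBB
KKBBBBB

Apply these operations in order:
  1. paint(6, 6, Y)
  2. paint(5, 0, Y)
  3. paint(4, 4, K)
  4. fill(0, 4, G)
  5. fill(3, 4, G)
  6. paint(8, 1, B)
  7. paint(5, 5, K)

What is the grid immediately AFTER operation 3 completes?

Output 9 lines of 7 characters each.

Answer: BBBBBBB
BBBBBBB
BBBBBBB
RBBBBBB
RBBBKBB
YBBBGGB
BBBBBBY
BBBBBBB
KKBBBBB

Derivation:
After op 1 paint(6,6,Y):
BBBBBBB
BBBBBBB
BBBBBBB
RBBBBBB
RBBBBBB
RBBBGGB
BBBBBBY
BBBBBBB
KKBBBBB
After op 2 paint(5,0,Y):
BBBBBBB
BBBBBBB
BBBBBBB
RBBBBBB
RBBBBBB
YBBBGGB
BBBBBBY
BBBBBBB
KKBBBBB
After op 3 paint(4,4,K):
BBBBBBB
BBBBBBB
BBBBBBB
RBBBBBB
RBBBKBB
YBBBGGB
BBBBBBY
BBBBBBB
KKBBBBB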